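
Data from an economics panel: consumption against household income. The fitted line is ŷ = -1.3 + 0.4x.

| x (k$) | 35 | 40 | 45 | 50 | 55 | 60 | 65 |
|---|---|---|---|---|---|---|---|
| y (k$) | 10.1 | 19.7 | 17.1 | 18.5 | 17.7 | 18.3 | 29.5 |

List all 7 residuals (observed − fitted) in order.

x=35: ŷ = -1.3 + 0.4·35 = 12.7; e = 10.1 − 12.7 = -2.6
x=40: ŷ = -1.3 + 0.4·40 = 14.7; e = 19.7 − 14.7 = 5
x=45: ŷ = -1.3 + 0.4·45 = 16.7; e = 17.1 − 16.7 = 0.4
x=50: ŷ = -1.3 + 0.4·50 = 18.7; e = 18.5 − 18.7 = -0.2
x=55: ŷ = -1.3 + 0.4·55 = 20.7; e = 17.7 − 20.7 = -3
x=60: ŷ = -1.3 + 0.4·60 = 22.7; e = 18.3 − 22.7 = -4.4
x=65: ŷ = -1.3 + 0.4·65 = 24.7; e = 29.5 − 24.7 = 4.8

-2.6, 5, 0.4, -0.2, -3, -4.4, 4.8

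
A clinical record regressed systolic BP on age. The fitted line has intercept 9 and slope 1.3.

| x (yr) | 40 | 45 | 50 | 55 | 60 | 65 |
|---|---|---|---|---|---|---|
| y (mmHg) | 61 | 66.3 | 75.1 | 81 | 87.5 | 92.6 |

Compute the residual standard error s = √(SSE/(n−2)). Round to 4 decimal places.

s = 0.9950

x=40: ŷ = 9 + 1.3·40 = 61; e = 61 − 61 = 0
x=45: ŷ = 9 + 1.3·45 = 67.5; e = 66.3 − 67.5 = -1.2
x=50: ŷ = 9 + 1.3·50 = 74; e = 75.1 − 74 = 1.1
x=55: ŷ = 9 + 1.3·55 = 80.5; e = 81 − 80.5 = 0.5
x=60: ŷ = 9 + 1.3·60 = 87; e = 87.5 − 87 = 0.5
x=65: ŷ = 9 + 1.3·65 = 93.5; e = 92.6 − 93.5 = -0.9
SSE = 0 + 1.44 + 1.21 + 0.25 + 0.25 + 0.81 = 3.96
s = √(3.96/4) = √0.99 ≈ 0.9950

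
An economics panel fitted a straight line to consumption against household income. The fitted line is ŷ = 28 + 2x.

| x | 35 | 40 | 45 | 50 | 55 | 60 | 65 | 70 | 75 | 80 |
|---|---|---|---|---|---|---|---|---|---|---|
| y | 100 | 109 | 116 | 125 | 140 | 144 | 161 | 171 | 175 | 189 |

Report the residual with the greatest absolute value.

x=35: ŷ = 28 + 2·35 = 98; e = 100 − 98 = 2
x=40: ŷ = 28 + 2·40 = 108; e = 109 − 108 = 1
x=45: ŷ = 28 + 2·45 = 118; e = 116 − 118 = -2
x=50: ŷ = 28 + 2·50 = 128; e = 125 − 128 = -3
x=55: ŷ = 28 + 2·55 = 138; e = 140 − 138 = 2
x=60: ŷ = 28 + 2·60 = 148; e = 144 − 148 = -4
x=65: ŷ = 28 + 2·65 = 158; e = 161 − 158 = 3
x=70: ŷ = 28 + 2·70 = 168; e = 171 − 168 = 3
x=75: ŷ = 28 + 2·75 = 178; e = 175 − 178 = -3
x=80: ŷ = 28 + 2·80 = 188; e = 189 − 188 = 1
Largest |e| is 4 at x = 60, residual -4.

e = -4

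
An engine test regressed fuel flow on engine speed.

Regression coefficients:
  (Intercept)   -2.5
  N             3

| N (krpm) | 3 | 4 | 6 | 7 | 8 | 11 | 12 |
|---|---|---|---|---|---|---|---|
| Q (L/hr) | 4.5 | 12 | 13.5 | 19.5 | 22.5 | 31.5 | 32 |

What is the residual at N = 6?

ŷ = -2.5 + 3·6 = 15.5
r = 13.5 − 15.5 = -2

r = -2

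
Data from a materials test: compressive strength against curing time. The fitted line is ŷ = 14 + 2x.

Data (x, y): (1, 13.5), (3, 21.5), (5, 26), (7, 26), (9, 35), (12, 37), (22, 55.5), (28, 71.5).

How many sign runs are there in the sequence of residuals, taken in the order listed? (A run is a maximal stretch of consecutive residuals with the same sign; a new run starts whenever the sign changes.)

6 runs

x=1: ŷ = 14 + 2·1 = 16; e = 13.5 − 16 = -2.5
x=3: ŷ = 14 + 2·3 = 20; e = 21.5 − 20 = 1.5
x=5: ŷ = 14 + 2·5 = 24; e = 26 − 24 = 2
x=7: ŷ = 14 + 2·7 = 28; e = 26 − 28 = -2
x=9: ŷ = 14 + 2·9 = 32; e = 35 − 32 = 3
x=12: ŷ = 14 + 2·12 = 38; e = 37 − 38 = -1
x=22: ŷ = 14 + 2·22 = 58; e = 55.5 − 58 = -2.5
x=28: ŷ = 14 + 2·28 = 70; e = 71.5 − 70 = 1.5
Signs: − + + − + − − +
Runs: −×1, +×2, −×1, +×1, −×2, +×1 → 6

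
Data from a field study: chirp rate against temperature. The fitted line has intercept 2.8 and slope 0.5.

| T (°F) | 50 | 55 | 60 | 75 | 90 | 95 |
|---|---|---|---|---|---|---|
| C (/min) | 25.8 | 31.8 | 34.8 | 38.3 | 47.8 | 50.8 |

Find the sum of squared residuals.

SSE = 14.5

T=50: ŷ = 2.8 + 0.5·50 = 27.8; e = 25.8 − 27.8 = -2
T=55: ŷ = 2.8 + 0.5·55 = 30.3; e = 31.8 − 30.3 = 1.5
T=60: ŷ = 2.8 + 0.5·60 = 32.8; e = 34.8 − 32.8 = 2
T=75: ŷ = 2.8 + 0.5·75 = 40.3; e = 38.3 − 40.3 = -2
T=90: ŷ = 2.8 + 0.5·90 = 47.8; e = 47.8 − 47.8 = 0
T=95: ŷ = 2.8 + 0.5·95 = 50.3; e = 50.8 − 50.3 = 0.5
SSE = 4 + 2.25 + 4 + 4 + 0 + 0.25 = 14.5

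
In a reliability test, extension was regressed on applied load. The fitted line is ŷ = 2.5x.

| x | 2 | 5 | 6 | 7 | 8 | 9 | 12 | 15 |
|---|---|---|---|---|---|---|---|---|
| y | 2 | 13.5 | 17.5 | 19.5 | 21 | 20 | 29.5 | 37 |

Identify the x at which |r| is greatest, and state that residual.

x=2: ŷ = 2.5·2 = 5; r = 2 − 5 = -3
x=5: ŷ = 2.5·5 = 12.5; r = 13.5 − 12.5 = 1
x=6: ŷ = 2.5·6 = 15; r = 17.5 − 15 = 2.5
x=7: ŷ = 2.5·7 = 17.5; r = 19.5 − 17.5 = 2
x=8: ŷ = 2.5·8 = 20; r = 21 − 20 = 1
x=9: ŷ = 2.5·9 = 22.5; r = 20 − 22.5 = -2.5
x=12: ŷ = 2.5·12 = 30; r = 29.5 − 30 = -0.5
x=15: ŷ = 2.5·15 = 37.5; r = 37 − 37.5 = -0.5
Largest |r| is 3 at x = 2, residual -3.

x = 2, r = -3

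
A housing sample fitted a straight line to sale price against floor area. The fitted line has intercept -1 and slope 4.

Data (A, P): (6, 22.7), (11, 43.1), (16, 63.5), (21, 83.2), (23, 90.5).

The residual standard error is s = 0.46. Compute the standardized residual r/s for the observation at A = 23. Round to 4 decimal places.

ŷ = -1 + 4·23 = 91
r = 90.5 − 91 = -0.5
r/s = -0.5 / 0.46 = -1.0870

-1.0870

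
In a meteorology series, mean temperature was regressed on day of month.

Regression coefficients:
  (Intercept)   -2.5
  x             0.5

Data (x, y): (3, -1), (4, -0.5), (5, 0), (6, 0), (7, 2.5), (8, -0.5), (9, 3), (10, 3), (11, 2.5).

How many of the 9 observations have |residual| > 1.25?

2

x=3: ŷ = -2.5 + 0.5·3 = -1; r = -1 − (-1) = 0
x=4: ŷ = -2.5 + 0.5·4 = -0.5; r = -0.5 − (-0.5) = 0
x=5: ŷ = -2.5 + 0.5·5 = 0; r = 0 − 0 = 0
x=6: ŷ = -2.5 + 0.5·6 = 0.5; r = 0 − 0.5 = -0.5
x=7: ŷ = -2.5 + 0.5·7 = 1; r = 2.5 − 1 = 1.5
x=8: ŷ = -2.5 + 0.5·8 = 1.5; r = -0.5 − 1.5 = -2
x=9: ŷ = -2.5 + 0.5·9 = 2; r = 3 − 2 = 1
x=10: ŷ = -2.5 + 0.5·10 = 2.5; r = 3 − 2.5 = 0.5
x=11: ŷ = -2.5 + 0.5·11 = 3; r = 2.5 − 3 = -0.5
|r| > 1.25: x=7 (|r|=1.5), x=8 (|r|=2) → 2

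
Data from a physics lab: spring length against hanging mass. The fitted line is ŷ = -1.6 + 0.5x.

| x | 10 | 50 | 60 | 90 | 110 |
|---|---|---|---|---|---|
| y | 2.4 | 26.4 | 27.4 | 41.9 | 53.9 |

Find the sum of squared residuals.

SSE = 13.5

x=10: ŷ = -1.6 + 0.5·10 = 3.4; e = 2.4 − 3.4 = -1
x=50: ŷ = -1.6 + 0.5·50 = 23.4; e = 26.4 − 23.4 = 3
x=60: ŷ = -1.6 + 0.5·60 = 28.4; e = 27.4 − 28.4 = -1
x=90: ŷ = -1.6 + 0.5·90 = 43.4; e = 41.9 − 43.4 = -1.5
x=110: ŷ = -1.6 + 0.5·110 = 53.4; e = 53.9 − 53.4 = 0.5
SSE = 1 + 9 + 1 + 2.25 + 0.25 = 13.5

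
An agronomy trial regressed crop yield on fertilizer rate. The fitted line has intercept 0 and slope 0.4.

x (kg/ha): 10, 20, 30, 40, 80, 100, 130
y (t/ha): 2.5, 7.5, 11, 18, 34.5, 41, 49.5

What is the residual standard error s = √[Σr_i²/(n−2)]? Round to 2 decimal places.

x=10: ŷ = 0.4·10 = 4; r = 2.5 − 4 = -1.5
x=20: ŷ = 0.4·20 = 8; r = 7.5 − 8 = -0.5
x=30: ŷ = 0.4·30 = 12; r = 11 − 12 = -1
x=40: ŷ = 0.4·40 = 16; r = 18 − 16 = 2
x=80: ŷ = 0.4·80 = 32; r = 34.5 − 32 = 2.5
x=100: ŷ = 0.4·100 = 40; r = 41 − 40 = 1
x=130: ŷ = 0.4·130 = 52; r = 49.5 − 52 = -2.5
SSE = 2.25 + 0.25 + 1 + 4 + 6.25 + 1 + 6.25 = 21
s = √(21/5) = √4.2 ≈ 2.05

s = 2.05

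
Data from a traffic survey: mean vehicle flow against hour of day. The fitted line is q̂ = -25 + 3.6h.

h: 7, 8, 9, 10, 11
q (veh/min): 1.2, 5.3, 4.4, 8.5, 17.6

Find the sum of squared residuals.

SSE = 27.5

h=7: q̂ = -25 + 3.6·7 = 0.2; e = 1.2 − 0.2 = 1
h=8: q̂ = -25 + 3.6·8 = 3.8; e = 5.3 − 3.8 = 1.5
h=9: q̂ = -25 + 3.6·9 = 7.4; e = 4.4 − 7.4 = -3
h=10: q̂ = -25 + 3.6·10 = 11; e = 8.5 − 11 = -2.5
h=11: q̂ = -25 + 3.6·11 = 14.6; e = 17.6 − 14.6 = 3
SSE = 1 + 2.25 + 9 + 6.25 + 9 = 27.5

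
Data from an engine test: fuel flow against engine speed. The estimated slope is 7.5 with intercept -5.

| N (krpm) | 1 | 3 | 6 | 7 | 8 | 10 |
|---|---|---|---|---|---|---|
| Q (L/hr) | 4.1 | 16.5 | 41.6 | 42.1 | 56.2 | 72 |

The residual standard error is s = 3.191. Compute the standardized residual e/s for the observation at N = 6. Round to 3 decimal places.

ŷ = -5 + 7.5·6 = 40
e = 41.6 − 40 = 1.6
e/s = 1.6 / 3.191 = 0.501

0.501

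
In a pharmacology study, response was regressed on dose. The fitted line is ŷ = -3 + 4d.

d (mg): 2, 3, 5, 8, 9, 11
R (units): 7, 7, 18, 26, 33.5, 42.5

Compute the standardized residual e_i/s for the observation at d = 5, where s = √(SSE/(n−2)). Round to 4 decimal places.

0.4417

d=2: ŷ = -3 + 4·2 = 5; e = 7 − 5 = 2
d=3: ŷ = -3 + 4·3 = 9; e = 7 − 9 = -2
d=5: ŷ = -3 + 4·5 = 17; e = 18 − 17 = 1
d=8: ŷ = -3 + 4·8 = 29; e = 26 − 29 = -3
d=9: ŷ = -3 + 4·9 = 33; e = 33.5 − 33 = 0.5
d=11: ŷ = -3 + 4·11 = 41; e = 42.5 − 41 = 1.5
SSE = 4 + 4 + 1 + 9 + 0.25 + 2.25 = 20.5
s = √(20.5/4) = 2.26385
e/s = 1 / 2.26385 = 0.4417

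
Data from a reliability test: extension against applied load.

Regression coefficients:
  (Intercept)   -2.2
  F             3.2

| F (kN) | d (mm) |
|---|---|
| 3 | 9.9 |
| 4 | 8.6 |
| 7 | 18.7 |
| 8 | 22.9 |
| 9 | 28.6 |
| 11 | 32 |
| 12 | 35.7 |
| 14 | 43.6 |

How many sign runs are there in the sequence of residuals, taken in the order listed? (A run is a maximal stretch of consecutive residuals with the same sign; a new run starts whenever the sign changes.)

F=3: ŷ = -2.2 + 3.2·3 = 7.4; e = 9.9 − 7.4 = 2.5
F=4: ŷ = -2.2 + 3.2·4 = 10.6; e = 8.6 − 10.6 = -2
F=7: ŷ = -2.2 + 3.2·7 = 20.2; e = 18.7 − 20.2 = -1.5
F=8: ŷ = -2.2 + 3.2·8 = 23.4; e = 22.9 − 23.4 = -0.5
F=9: ŷ = -2.2 + 3.2·9 = 26.6; e = 28.6 − 26.6 = 2
F=11: ŷ = -2.2 + 3.2·11 = 33; e = 32 − 33 = -1
F=12: ŷ = -2.2 + 3.2·12 = 36.2; e = 35.7 − 36.2 = -0.5
F=14: ŷ = -2.2 + 3.2·14 = 42.6; e = 43.6 − 42.6 = 1
Signs: + − − − + − − +
Runs: +×1, −×3, +×1, −×2, +×1 → 5

5 runs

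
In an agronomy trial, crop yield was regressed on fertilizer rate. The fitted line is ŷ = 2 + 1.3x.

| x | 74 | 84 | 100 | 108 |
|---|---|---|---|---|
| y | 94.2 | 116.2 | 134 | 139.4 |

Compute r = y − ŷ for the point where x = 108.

r = -3

ŷ = 2 + 1.3·108 = 142.4
r = 139.4 − 142.4 = -3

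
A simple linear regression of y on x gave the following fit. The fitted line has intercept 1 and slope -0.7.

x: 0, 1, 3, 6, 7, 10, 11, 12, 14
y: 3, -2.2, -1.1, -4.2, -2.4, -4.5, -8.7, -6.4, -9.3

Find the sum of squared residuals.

SSE = 21

x=0: ŷ = 1 − 0.7·0 = 1; e = 3 − 1 = 2
x=1: ŷ = 1 − 0.7·1 = 0.3; e = -2.2 − 0.3 = -2.5
x=3: ŷ = 1 − 0.7·3 = -1.1; e = -1.1 − (-1.1) = 0
x=6: ŷ = 1 − 0.7·6 = -3.2; e = -4.2 − (-3.2) = -1
x=7: ŷ = 1 − 0.7·7 = -3.9; e = -2.4 − (-3.9) = 1.5
x=10: ŷ = 1 − 0.7·10 = -6; e = -4.5 − (-6) = 1.5
x=11: ŷ = 1 − 0.7·11 = -6.7; e = -8.7 − (-6.7) = -2
x=12: ŷ = 1 − 0.7·12 = -7.4; e = -6.4 − (-7.4) = 1
x=14: ŷ = 1 − 0.7·14 = -8.8; e = -9.3 − (-8.8) = -0.5
SSE = 4 + 6.25 + 0 + 1 + 2.25 + 2.25 + 4 + 1 + 0.25 = 21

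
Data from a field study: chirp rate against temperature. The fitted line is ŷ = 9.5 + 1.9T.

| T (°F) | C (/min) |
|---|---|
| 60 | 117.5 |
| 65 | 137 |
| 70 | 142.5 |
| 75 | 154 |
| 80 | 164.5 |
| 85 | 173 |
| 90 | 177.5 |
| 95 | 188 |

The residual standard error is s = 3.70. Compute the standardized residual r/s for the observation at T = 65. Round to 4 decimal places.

ŷ = 9.5 + 1.9·65 = 133
r = 137 − 133 = 4
r/s = 4 / 3.70 = 1.0811

1.0811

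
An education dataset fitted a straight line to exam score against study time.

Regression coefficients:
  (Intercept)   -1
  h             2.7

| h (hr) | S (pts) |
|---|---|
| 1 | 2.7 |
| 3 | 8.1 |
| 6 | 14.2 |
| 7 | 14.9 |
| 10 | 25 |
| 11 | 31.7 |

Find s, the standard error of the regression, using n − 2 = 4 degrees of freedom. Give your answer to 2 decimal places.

s = 2.35

h=1: ŷ = -1 + 2.7·1 = 1.7; r = 2.7 − 1.7 = 1
h=3: ŷ = -1 + 2.7·3 = 7.1; r = 8.1 − 7.1 = 1
h=6: ŷ = -1 + 2.7·6 = 15.2; r = 14.2 − 15.2 = -1
h=7: ŷ = -1 + 2.7·7 = 17.9; r = 14.9 − 17.9 = -3
h=10: ŷ = -1 + 2.7·10 = 26; r = 25 − 26 = -1
h=11: ŷ = -1 + 2.7·11 = 28.7; r = 31.7 − 28.7 = 3
SSE = 1 + 1 + 1 + 9 + 1 + 9 = 22
s = √(22/4) = √5.5 ≈ 2.35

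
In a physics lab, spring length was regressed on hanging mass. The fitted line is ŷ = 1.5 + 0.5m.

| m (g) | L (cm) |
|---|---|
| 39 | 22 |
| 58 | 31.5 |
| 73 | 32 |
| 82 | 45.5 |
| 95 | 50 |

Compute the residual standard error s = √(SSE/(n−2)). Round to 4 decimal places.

s = 4.0000

m=39: ŷ = 1.5 + 0.5·39 = 21; r = 22 − 21 = 1
m=58: ŷ = 1.5 + 0.5·58 = 30.5; r = 31.5 − 30.5 = 1
m=73: ŷ = 1.5 + 0.5·73 = 38; r = 32 − 38 = -6
m=82: ŷ = 1.5 + 0.5·82 = 42.5; r = 45.5 − 42.5 = 3
m=95: ŷ = 1.5 + 0.5·95 = 49; r = 50 − 49 = 1
SSE = 1 + 1 + 36 + 9 + 1 = 48
s = √(48/3) = √16 ≈ 4.0000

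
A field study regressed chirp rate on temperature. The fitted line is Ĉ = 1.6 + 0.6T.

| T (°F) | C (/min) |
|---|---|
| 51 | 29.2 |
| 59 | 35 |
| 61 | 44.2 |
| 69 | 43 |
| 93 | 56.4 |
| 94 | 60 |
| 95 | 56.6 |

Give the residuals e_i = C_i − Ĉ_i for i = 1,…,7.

-3, -2, 6, 0, -1, 2, -2

T=51: Ĉ = 1.6 + 0.6·51 = 32.2; e = 29.2 − 32.2 = -3
T=59: Ĉ = 1.6 + 0.6·59 = 37; e = 35 − 37 = -2
T=61: Ĉ = 1.6 + 0.6·61 = 38.2; e = 44.2 − 38.2 = 6
T=69: Ĉ = 1.6 + 0.6·69 = 43; e = 43 − 43 = 0
T=93: Ĉ = 1.6 + 0.6·93 = 57.4; e = 56.4 − 57.4 = -1
T=94: Ĉ = 1.6 + 0.6·94 = 58; e = 60 − 58 = 2
T=95: Ĉ = 1.6 + 0.6·95 = 58.6; e = 56.6 − 58.6 = -2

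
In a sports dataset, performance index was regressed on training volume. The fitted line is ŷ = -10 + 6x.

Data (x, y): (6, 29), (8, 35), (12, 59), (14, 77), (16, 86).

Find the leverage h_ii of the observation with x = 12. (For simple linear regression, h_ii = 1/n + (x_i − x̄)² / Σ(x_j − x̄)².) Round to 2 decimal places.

x̄ = (6 + 8 + 12 + 14 + 16)/5 = 11.2
Σ(x − x̄)² = 27.04 + 10.24 + 0.64 + 7.84 + 23.04 = 68.8
h = 1/5 + (0.8)²/68.8 = 0.2 + 0.00930233 = 0.21

h = 0.21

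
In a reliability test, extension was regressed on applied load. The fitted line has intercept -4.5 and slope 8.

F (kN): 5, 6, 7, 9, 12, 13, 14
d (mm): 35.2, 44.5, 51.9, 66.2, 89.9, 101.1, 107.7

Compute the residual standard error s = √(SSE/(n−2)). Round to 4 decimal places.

F=5: ŷ = -4.5 + 8·5 = 35.5; e = 35.2 − 35.5 = -0.3
F=6: ŷ = -4.5 + 8·6 = 43.5; e = 44.5 − 43.5 = 1
F=7: ŷ = -4.5 + 8·7 = 51.5; e = 51.9 − 51.5 = 0.4
F=9: ŷ = -4.5 + 8·9 = 67.5; e = 66.2 − 67.5 = -1.3
F=12: ŷ = -4.5 + 8·12 = 91.5; e = 89.9 − 91.5 = -1.6
F=13: ŷ = -4.5 + 8·13 = 99.5; e = 101.1 − 99.5 = 1.6
F=14: ŷ = -4.5 + 8·14 = 107.5; e = 107.7 − 107.5 = 0.2
SSE = 0.09 + 1 + 0.16 + 1.69 + 2.56 + 2.56 + 0.04 = 8.1
s = √(8.1/5) = √1.62 ≈ 1.2728

s = 1.2728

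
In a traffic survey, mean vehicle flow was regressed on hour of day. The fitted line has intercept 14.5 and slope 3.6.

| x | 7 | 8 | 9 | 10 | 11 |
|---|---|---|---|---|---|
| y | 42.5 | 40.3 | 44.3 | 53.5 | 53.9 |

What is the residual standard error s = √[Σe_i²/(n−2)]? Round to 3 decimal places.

s = 3.298

x=7: ŷ = 14.5 + 3.6·7 = 39.7; e = 42.5 − 39.7 = 2.8
x=8: ŷ = 14.5 + 3.6·8 = 43.3; e = 40.3 − 43.3 = -3
x=9: ŷ = 14.5 + 3.6·9 = 46.9; e = 44.3 − 46.9 = -2.6
x=10: ŷ = 14.5 + 3.6·10 = 50.5; e = 53.5 − 50.5 = 3
x=11: ŷ = 14.5 + 3.6·11 = 54.1; e = 53.9 − 54.1 = -0.2
SSE = 7.84 + 9 + 6.76 + 9 + 0.04 = 32.64
s = √(32.64/3) = √10.88 ≈ 3.298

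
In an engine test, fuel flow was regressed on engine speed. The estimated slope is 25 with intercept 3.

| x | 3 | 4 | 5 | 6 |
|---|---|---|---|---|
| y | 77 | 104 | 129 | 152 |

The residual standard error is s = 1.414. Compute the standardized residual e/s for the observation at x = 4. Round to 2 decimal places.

0.71

ŷ = 3 + 25·4 = 103
e = 104 − 103 = 1
e/s = 1 / 1.414 = 0.71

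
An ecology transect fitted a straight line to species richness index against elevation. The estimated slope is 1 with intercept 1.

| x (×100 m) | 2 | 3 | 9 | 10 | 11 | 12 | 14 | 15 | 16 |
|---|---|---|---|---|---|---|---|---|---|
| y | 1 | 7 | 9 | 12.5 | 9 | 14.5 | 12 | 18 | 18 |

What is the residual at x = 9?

r = -1

ŷ = 1 + 9 = 10
r = 9 − 10 = -1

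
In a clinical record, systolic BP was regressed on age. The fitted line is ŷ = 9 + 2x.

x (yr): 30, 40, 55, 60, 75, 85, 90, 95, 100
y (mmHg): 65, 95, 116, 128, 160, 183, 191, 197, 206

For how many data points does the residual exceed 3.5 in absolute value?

x=30: ŷ = 9 + 2·30 = 69; r = 65 − 69 = -4
x=40: ŷ = 9 + 2·40 = 89; r = 95 − 89 = 6
x=55: ŷ = 9 + 2·55 = 119; r = 116 − 119 = -3
x=60: ŷ = 9 + 2·60 = 129; r = 128 − 129 = -1
x=75: ŷ = 9 + 2·75 = 159; r = 160 − 159 = 1
x=85: ŷ = 9 + 2·85 = 179; r = 183 − 179 = 4
x=90: ŷ = 9 + 2·90 = 189; r = 191 − 189 = 2
x=95: ŷ = 9 + 2·95 = 199; r = 197 − 199 = -2
x=100: ŷ = 9 + 2·100 = 209; r = 206 − 209 = -3
|r| > 3.5: x=30 (|r|=4), x=40 (|r|=6), x=85 (|r|=4) → 3

3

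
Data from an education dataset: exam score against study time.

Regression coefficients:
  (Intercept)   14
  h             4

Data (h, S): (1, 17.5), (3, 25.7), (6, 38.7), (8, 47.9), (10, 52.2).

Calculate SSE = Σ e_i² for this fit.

SSE = 7.68

h=1: ŷ = 14 + 4·1 = 18; e = 17.5 − 18 = -0.5
h=3: ŷ = 14 + 4·3 = 26; e = 25.7 − 26 = -0.3
h=6: ŷ = 14 + 4·6 = 38; e = 38.7 − 38 = 0.7
h=8: ŷ = 14 + 4·8 = 46; e = 47.9 − 46 = 1.9
h=10: ŷ = 14 + 4·10 = 54; e = 52.2 − 54 = -1.8
SSE = 0.25 + 0.09 + 0.49 + 3.61 + 3.24 = 7.68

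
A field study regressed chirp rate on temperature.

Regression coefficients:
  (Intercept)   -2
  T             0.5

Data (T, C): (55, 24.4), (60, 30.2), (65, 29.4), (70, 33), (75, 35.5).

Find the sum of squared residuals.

SSE = 7.26

T=55: Ĉ = -2 + 0.5·55 = 25.5; r = 24.4 − 25.5 = -1.1
T=60: Ĉ = -2 + 0.5·60 = 28; r = 30.2 − 28 = 2.2
T=65: Ĉ = -2 + 0.5·65 = 30.5; r = 29.4 − 30.5 = -1.1
T=70: Ĉ = -2 + 0.5·70 = 33; r = 33 − 33 = 0
T=75: Ĉ = -2 + 0.5·75 = 35.5; r = 35.5 − 35.5 = 0
SSE = 1.21 + 4.84 + 1.21 + 0 + 0 = 7.26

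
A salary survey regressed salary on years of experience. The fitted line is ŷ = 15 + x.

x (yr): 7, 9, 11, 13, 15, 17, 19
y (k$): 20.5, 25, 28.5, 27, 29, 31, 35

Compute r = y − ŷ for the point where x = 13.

ŷ = 15 + 13 = 28
r = 27 − 28 = -1

r = -1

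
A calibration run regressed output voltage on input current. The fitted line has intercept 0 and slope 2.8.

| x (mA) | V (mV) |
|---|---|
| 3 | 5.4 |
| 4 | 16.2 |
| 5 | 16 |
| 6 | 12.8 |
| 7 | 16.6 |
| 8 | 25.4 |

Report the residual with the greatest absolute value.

r = 5

x=3: ŷ = 2.8·3 = 8.4; r = 5.4 − 8.4 = -3
x=4: ŷ = 2.8·4 = 11.2; r = 16.2 − 11.2 = 5
x=5: ŷ = 2.8·5 = 14; r = 16 − 14 = 2
x=6: ŷ = 2.8·6 = 16.8; r = 12.8 − 16.8 = -4
x=7: ŷ = 2.8·7 = 19.6; r = 16.6 − 19.6 = -3
x=8: ŷ = 2.8·8 = 22.4; r = 25.4 − 22.4 = 3
Largest |r| is 5 at x = 4, residual 5.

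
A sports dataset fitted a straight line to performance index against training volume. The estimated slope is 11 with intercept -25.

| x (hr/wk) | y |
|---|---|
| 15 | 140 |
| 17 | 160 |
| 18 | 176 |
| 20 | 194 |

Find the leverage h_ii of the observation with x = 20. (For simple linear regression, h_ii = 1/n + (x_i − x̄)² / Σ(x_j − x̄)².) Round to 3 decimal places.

x̄ = (15 + 17 + 18 + 20)/4 = 17.5
Σ(x − x̄)² = 6.25 + 0.25 + 0.25 + 6.25 = 13
h = 1/4 + (2.5)²/13 = 0.25 + 0.480769 = 0.731

h = 0.731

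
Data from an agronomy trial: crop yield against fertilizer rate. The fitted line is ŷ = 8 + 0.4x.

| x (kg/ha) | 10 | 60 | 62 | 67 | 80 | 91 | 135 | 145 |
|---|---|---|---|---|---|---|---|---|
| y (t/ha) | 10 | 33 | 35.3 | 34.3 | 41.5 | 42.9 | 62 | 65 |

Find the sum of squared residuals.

SSE = 17

x=10: ŷ = 8 + 0.4·10 = 12; e = 10 − 12 = -2
x=60: ŷ = 8 + 0.4·60 = 32; e = 33 − 32 = 1
x=62: ŷ = 8 + 0.4·62 = 32.8; e = 35.3 − 32.8 = 2.5
x=67: ŷ = 8 + 0.4·67 = 34.8; e = 34.3 − 34.8 = -0.5
x=80: ŷ = 8 + 0.4·80 = 40; e = 41.5 − 40 = 1.5
x=91: ŷ = 8 + 0.4·91 = 44.4; e = 42.9 − 44.4 = -1.5
x=135: ŷ = 8 + 0.4·135 = 62; e = 62 − 62 = 0
x=145: ŷ = 8 + 0.4·145 = 66; e = 65 − 66 = -1
SSE = 4 + 1 + 6.25 + 0.25 + 2.25 + 2.25 + 0 + 1 = 17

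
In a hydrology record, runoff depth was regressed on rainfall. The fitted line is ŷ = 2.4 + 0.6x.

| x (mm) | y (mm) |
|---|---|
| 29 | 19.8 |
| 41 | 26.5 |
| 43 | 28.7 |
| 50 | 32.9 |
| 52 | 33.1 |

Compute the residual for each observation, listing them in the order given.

x=29: ŷ = 2.4 + 0.6·29 = 19.8; e = 19.8 − 19.8 = 0
x=41: ŷ = 2.4 + 0.6·41 = 27; e = 26.5 − 27 = -0.5
x=43: ŷ = 2.4 + 0.6·43 = 28.2; e = 28.7 − 28.2 = 0.5
x=50: ŷ = 2.4 + 0.6·50 = 32.4; e = 32.9 − 32.4 = 0.5
x=52: ŷ = 2.4 + 0.6·52 = 33.6; e = 33.1 − 33.6 = -0.5

0, -0.5, 0.5, 0.5, -0.5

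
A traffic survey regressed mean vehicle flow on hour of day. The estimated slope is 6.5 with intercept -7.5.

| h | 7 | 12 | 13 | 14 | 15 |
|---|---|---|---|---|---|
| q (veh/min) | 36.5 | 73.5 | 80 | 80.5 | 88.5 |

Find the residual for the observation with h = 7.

e = -1.5

ŷ = -7.5 + 6.5·7 = 38
e = 36.5 − 38 = -1.5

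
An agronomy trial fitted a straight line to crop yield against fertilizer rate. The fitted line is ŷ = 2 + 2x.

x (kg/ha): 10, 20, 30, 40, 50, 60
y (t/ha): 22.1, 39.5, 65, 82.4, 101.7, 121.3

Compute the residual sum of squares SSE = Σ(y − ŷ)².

SSE = 16

x=10: ŷ = 2 + 2·10 = 22; e = 22.1 − 22 = 0.1
x=20: ŷ = 2 + 2·20 = 42; e = 39.5 − 42 = -2.5
x=30: ŷ = 2 + 2·30 = 62; e = 65 − 62 = 3
x=40: ŷ = 2 + 2·40 = 82; e = 82.4 − 82 = 0.4
x=50: ŷ = 2 + 2·50 = 102; e = 101.7 − 102 = -0.3
x=60: ŷ = 2 + 2·60 = 122; e = 121.3 − 122 = -0.7
SSE = 0.01 + 6.25 + 9 + 0.16 + 0.09 + 0.49 = 16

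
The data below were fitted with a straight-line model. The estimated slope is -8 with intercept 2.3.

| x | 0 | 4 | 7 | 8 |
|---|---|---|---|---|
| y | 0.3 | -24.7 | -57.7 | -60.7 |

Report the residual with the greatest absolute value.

x=0: ŷ = 2.3 − 8·0 = 2.3; e = 0.3 − 2.3 = -2
x=4: ŷ = 2.3 − 8·4 = -29.7; e = -24.7 − (-29.7) = 5
x=7: ŷ = 2.3 − 8·7 = -53.7; e = -57.7 − (-53.7) = -4
x=8: ŷ = 2.3 − 8·8 = -61.7; e = -60.7 − (-61.7) = 1
Largest |e| is 5 at x = 4, residual 5.

e = 5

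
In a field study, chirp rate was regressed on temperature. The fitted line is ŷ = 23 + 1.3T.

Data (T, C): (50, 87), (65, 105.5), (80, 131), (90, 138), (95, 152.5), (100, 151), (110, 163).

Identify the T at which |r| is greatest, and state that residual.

T = 95, r = 6

T=50: ŷ = 23 + 1.3·50 = 88; r = 87 − 88 = -1
T=65: ŷ = 23 + 1.3·65 = 107.5; r = 105.5 − 107.5 = -2
T=80: ŷ = 23 + 1.3·80 = 127; r = 131 − 127 = 4
T=90: ŷ = 23 + 1.3·90 = 140; r = 138 − 140 = -2
T=95: ŷ = 23 + 1.3·95 = 146.5; r = 152.5 − 146.5 = 6
T=100: ŷ = 23 + 1.3·100 = 153; r = 151 − 153 = -2
T=110: ŷ = 23 + 1.3·110 = 166; r = 163 − 166 = -3
Largest |r| is 6 at T = 95, residual 6.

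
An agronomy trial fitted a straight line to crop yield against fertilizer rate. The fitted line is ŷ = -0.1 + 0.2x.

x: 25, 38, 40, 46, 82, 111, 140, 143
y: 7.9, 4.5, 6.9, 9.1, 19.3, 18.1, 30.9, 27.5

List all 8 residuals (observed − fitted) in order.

3, -3, -1, 0, 3, -4, 3, -1

x=25: ŷ = -0.1 + 0.2·25 = 4.9; r = 7.9 − 4.9 = 3
x=38: ŷ = -0.1 + 0.2·38 = 7.5; r = 4.5 − 7.5 = -3
x=40: ŷ = -0.1 + 0.2·40 = 7.9; r = 6.9 − 7.9 = -1
x=46: ŷ = -0.1 + 0.2·46 = 9.1; r = 9.1 − 9.1 = 0
x=82: ŷ = -0.1 + 0.2·82 = 16.3; r = 19.3 − 16.3 = 3
x=111: ŷ = -0.1 + 0.2·111 = 22.1; r = 18.1 − 22.1 = -4
x=140: ŷ = -0.1 + 0.2·140 = 27.9; r = 30.9 − 27.9 = 3
x=143: ŷ = -0.1 + 0.2·143 = 28.5; r = 27.5 − 28.5 = -1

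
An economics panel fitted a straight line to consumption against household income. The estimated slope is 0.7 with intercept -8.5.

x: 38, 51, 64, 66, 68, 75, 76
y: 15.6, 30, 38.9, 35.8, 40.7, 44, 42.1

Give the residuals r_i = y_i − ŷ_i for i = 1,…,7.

-2.5, 2.8, 2.6, -1.9, 1.6, 0, -2.6

x=38: ŷ = -8.5 + 0.7·38 = 18.1; r = 15.6 − 18.1 = -2.5
x=51: ŷ = -8.5 + 0.7·51 = 27.2; r = 30 − 27.2 = 2.8
x=64: ŷ = -8.5 + 0.7·64 = 36.3; r = 38.9 − 36.3 = 2.6
x=66: ŷ = -8.5 + 0.7·66 = 37.7; r = 35.8 − 37.7 = -1.9
x=68: ŷ = -8.5 + 0.7·68 = 39.1; r = 40.7 − 39.1 = 1.6
x=75: ŷ = -8.5 + 0.7·75 = 44; r = 44 − 44 = 0
x=76: ŷ = -8.5 + 0.7·76 = 44.7; r = 42.1 − 44.7 = -2.6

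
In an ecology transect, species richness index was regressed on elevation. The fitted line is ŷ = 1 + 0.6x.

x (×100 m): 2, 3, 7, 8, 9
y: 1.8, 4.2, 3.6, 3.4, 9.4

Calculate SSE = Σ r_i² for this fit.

x=2: ŷ = 1 + 0.6·2 = 2.2; r = 1.8 − 2.2 = -0.4
x=3: ŷ = 1 + 0.6·3 = 2.8; r = 4.2 − 2.8 = 1.4
x=7: ŷ = 1 + 0.6·7 = 5.2; r = 3.6 − 5.2 = -1.6
x=8: ŷ = 1 + 0.6·8 = 5.8; r = 3.4 − 5.8 = -2.4
x=9: ŷ = 1 + 0.6·9 = 6.4; r = 9.4 − 6.4 = 3
SSE = 0.16 + 1.96 + 2.56 + 5.76 + 9 = 19.44

SSE = 19.44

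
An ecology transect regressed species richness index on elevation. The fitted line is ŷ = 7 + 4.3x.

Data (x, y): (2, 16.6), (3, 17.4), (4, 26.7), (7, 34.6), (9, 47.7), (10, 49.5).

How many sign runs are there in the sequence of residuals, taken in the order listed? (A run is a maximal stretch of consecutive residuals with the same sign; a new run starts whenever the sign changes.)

6 runs

x=2: ŷ = 7 + 4.3·2 = 15.6; e = 16.6 − 15.6 = 1
x=3: ŷ = 7 + 4.3·3 = 19.9; e = 17.4 − 19.9 = -2.5
x=4: ŷ = 7 + 4.3·4 = 24.2; e = 26.7 − 24.2 = 2.5
x=7: ŷ = 7 + 4.3·7 = 37.1; e = 34.6 − 37.1 = -2.5
x=9: ŷ = 7 + 4.3·9 = 45.7; e = 47.7 − 45.7 = 2
x=10: ŷ = 7 + 4.3·10 = 50; e = 49.5 − 50 = -0.5
Signs: + − + − + −
Runs: +×1, −×1, +×1, −×1, +×1, −×1 → 6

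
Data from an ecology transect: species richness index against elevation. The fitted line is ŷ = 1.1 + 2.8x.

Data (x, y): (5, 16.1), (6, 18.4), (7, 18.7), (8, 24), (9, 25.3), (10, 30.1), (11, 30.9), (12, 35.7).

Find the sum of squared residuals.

x=5: ŷ = 1.1 + 2.8·5 = 15.1; e = 16.1 − 15.1 = 1
x=6: ŷ = 1.1 + 2.8·6 = 17.9; e = 18.4 − 17.9 = 0.5
x=7: ŷ = 1.1 + 2.8·7 = 20.7; e = 18.7 − 20.7 = -2
x=8: ŷ = 1.1 + 2.8·8 = 23.5; e = 24 − 23.5 = 0.5
x=9: ŷ = 1.1 + 2.8·9 = 26.3; e = 25.3 − 26.3 = -1
x=10: ŷ = 1.1 + 2.8·10 = 29.1; e = 30.1 − 29.1 = 1
x=11: ŷ = 1.1 + 2.8·11 = 31.9; e = 30.9 − 31.9 = -1
x=12: ŷ = 1.1 + 2.8·12 = 34.7; e = 35.7 − 34.7 = 1
SSE = 1 + 0.25 + 4 + 0.25 + 1 + 1 + 1 + 1 = 9.5

SSE = 9.5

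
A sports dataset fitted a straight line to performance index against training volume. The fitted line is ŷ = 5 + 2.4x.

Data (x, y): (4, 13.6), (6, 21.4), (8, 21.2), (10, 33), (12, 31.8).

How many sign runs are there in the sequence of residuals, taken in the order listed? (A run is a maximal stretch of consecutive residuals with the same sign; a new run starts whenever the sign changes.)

5 runs

x=4: ŷ = 5 + 2.4·4 = 14.6; e = 13.6 − 14.6 = -1
x=6: ŷ = 5 + 2.4·6 = 19.4; e = 21.4 − 19.4 = 2
x=8: ŷ = 5 + 2.4·8 = 24.2; e = 21.2 − 24.2 = -3
x=10: ŷ = 5 + 2.4·10 = 29; e = 33 − 29 = 4
x=12: ŷ = 5 + 2.4·12 = 33.8; e = 31.8 − 33.8 = -2
Signs: − + − + −
Runs: −×1, +×1, −×1, +×1, −×1 → 5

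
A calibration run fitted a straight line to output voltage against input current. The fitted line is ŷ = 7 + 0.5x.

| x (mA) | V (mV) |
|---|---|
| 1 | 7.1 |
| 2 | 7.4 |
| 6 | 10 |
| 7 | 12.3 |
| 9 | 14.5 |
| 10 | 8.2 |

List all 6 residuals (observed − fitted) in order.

x=1: ŷ = 7 + 0.5·1 = 7.5; e = 7.1 − 7.5 = -0.4
x=2: ŷ = 7 + 0.5·2 = 8; e = 7.4 − 8 = -0.6
x=6: ŷ = 7 + 0.5·6 = 10; e = 10 − 10 = 0
x=7: ŷ = 7 + 0.5·7 = 10.5; e = 12.3 − 10.5 = 1.8
x=9: ŷ = 7 + 0.5·9 = 11.5; e = 14.5 − 11.5 = 3
x=10: ŷ = 7 + 0.5·10 = 12; e = 8.2 − 12 = -3.8

-0.4, -0.6, 0, 1.8, 3, -3.8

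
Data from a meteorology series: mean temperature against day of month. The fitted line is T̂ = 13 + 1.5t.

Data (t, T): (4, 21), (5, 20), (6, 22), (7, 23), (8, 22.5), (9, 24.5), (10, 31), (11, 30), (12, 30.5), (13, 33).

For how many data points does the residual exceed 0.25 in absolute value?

t=4: T̂ = 13 + 1.5·4 = 19; r = 21 − 19 = 2
t=5: T̂ = 13 + 1.5·5 = 20.5; r = 20 − 20.5 = -0.5
t=6: T̂ = 13 + 1.5·6 = 22; r = 22 − 22 = 0
t=7: T̂ = 13 + 1.5·7 = 23.5; r = 23 − 23.5 = -0.5
t=8: T̂ = 13 + 1.5·8 = 25; r = 22.5 − 25 = -2.5
t=9: T̂ = 13 + 1.5·9 = 26.5; r = 24.5 − 26.5 = -2
t=10: T̂ = 13 + 1.5·10 = 28; r = 31 − 28 = 3
t=11: T̂ = 13 + 1.5·11 = 29.5; r = 30 − 29.5 = 0.5
t=12: T̂ = 13 + 1.5·12 = 31; r = 30.5 − 31 = -0.5
t=13: T̂ = 13 + 1.5·13 = 32.5; r = 33 − 32.5 = 0.5
|r| > 0.25: t=4 (|r|=2), t=5 (|r|=0.5), t=7 (|r|=0.5), t=8 (|r|=2.5), t=9 (|r|=2), t=10 (|r|=3), t=11 (|r|=0.5), t=12 (|r|=0.5), t=13 (|r|=0.5) → 9

9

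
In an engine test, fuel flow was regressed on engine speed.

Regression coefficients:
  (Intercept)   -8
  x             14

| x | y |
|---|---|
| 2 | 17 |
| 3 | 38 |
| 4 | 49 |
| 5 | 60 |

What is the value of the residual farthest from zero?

x=2: ŷ = -8 + 14·2 = 20; r = 17 − 20 = -3
x=3: ŷ = -8 + 14·3 = 34; r = 38 − 34 = 4
x=4: ŷ = -8 + 14·4 = 48; r = 49 − 48 = 1
x=5: ŷ = -8 + 14·5 = 62; r = 60 − 62 = -2
Largest |r| is 4 at x = 3, residual 4.

r = 4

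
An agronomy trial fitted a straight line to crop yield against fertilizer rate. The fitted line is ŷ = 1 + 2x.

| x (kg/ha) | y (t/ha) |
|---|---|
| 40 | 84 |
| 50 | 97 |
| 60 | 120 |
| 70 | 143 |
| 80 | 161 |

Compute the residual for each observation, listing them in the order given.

3, -4, -1, 2, 0

x=40: ŷ = 1 + 2·40 = 81; e = 84 − 81 = 3
x=50: ŷ = 1 + 2·50 = 101; e = 97 − 101 = -4
x=60: ŷ = 1 + 2·60 = 121; e = 120 − 121 = -1
x=70: ŷ = 1 + 2·70 = 141; e = 143 − 141 = 2
x=80: ŷ = 1 + 2·80 = 161; e = 161 − 161 = 0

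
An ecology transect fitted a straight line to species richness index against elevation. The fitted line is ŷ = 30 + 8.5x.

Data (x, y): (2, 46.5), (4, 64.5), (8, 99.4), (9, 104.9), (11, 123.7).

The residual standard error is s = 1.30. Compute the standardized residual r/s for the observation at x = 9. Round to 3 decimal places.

ŷ = 30 + 8.5·9 = 106.5
r = 104.9 − 106.5 = -1.6
r/s = -1.6 / 1.30 = -1.231

-1.231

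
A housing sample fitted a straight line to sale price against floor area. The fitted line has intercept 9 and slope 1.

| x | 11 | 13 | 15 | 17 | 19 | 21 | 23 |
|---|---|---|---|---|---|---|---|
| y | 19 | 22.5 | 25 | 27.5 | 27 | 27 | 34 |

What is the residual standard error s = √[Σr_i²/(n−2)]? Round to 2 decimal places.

x=11: ŷ = 9 + 11 = 20; r = 19 − 20 = -1
x=13: ŷ = 9 + 13 = 22; r = 22.5 − 22 = 0.5
x=15: ŷ = 9 + 15 = 24; r = 25 − 24 = 1
x=17: ŷ = 9 + 17 = 26; r = 27.5 − 26 = 1.5
x=19: ŷ = 9 + 19 = 28; r = 27 − 28 = -1
x=21: ŷ = 9 + 21 = 30; r = 27 − 30 = -3
x=23: ŷ = 9 + 23 = 32; r = 34 − 32 = 2
SSE = 1 + 0.25 + 1 + 2.25 + 1 + 9 + 4 = 18.5
s = √(18.5/5) = √3.7 ≈ 1.92

s = 1.92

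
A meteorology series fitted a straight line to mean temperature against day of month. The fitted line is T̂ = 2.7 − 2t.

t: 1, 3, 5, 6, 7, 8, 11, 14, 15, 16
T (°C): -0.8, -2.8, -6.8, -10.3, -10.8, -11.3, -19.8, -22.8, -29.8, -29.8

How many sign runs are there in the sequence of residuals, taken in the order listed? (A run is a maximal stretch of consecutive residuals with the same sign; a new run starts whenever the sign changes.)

7 runs

t=1: T̂ = 2.7 − 2·1 = 0.7; r = -0.8 − 0.7 = -1.5
t=3: T̂ = 2.7 − 2·3 = -3.3; r = -2.8 − (-3.3) = 0.5
t=5: T̂ = 2.7 − 2·5 = -7.3; r = -6.8 − (-7.3) = 0.5
t=6: T̂ = 2.7 − 2·6 = -9.3; r = -10.3 − (-9.3) = -1
t=7: T̂ = 2.7 − 2·7 = -11.3; r = -10.8 − (-11.3) = 0.5
t=8: T̂ = 2.7 − 2·8 = -13.3; r = -11.3 − (-13.3) = 2
t=11: T̂ = 2.7 − 2·11 = -19.3; r = -19.8 − (-19.3) = -0.5
t=14: T̂ = 2.7 − 2·14 = -25.3; r = -22.8 − (-25.3) = 2.5
t=15: T̂ = 2.7 − 2·15 = -27.3; r = -29.8 − (-27.3) = -2.5
t=16: T̂ = 2.7 − 2·16 = -29.3; r = -29.8 − (-29.3) = -0.5
Signs: − + + − + + − + − −
Runs: −×1, +×2, −×1, +×2, −×1, +×1, −×2 → 7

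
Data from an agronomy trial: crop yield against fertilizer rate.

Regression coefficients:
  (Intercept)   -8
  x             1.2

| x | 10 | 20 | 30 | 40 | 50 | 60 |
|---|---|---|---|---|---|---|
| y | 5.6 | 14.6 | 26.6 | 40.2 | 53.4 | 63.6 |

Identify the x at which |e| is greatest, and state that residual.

x = 10, e = 1.6

x=10: ŷ = -8 + 1.2·10 = 4; e = 5.6 − 4 = 1.6
x=20: ŷ = -8 + 1.2·20 = 16; e = 14.6 − 16 = -1.4
x=30: ŷ = -8 + 1.2·30 = 28; e = 26.6 − 28 = -1.4
x=40: ŷ = -8 + 1.2·40 = 40; e = 40.2 − 40 = 0.2
x=50: ŷ = -8 + 1.2·50 = 52; e = 53.4 − 52 = 1.4
x=60: ŷ = -8 + 1.2·60 = 64; e = 63.6 − 64 = -0.4
Largest |e| is 1.6 at x = 10, residual 1.6.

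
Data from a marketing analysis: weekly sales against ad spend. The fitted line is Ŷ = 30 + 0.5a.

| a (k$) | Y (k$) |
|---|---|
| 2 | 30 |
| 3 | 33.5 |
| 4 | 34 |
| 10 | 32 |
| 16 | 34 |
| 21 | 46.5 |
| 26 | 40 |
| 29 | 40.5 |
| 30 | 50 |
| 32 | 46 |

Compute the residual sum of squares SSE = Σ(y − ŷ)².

a=2: Ŷ = 30 + 0.5·2 = 31; r = 30 − 31 = -1
a=3: Ŷ = 30 + 0.5·3 = 31.5; r = 33.5 − 31.5 = 2
a=4: Ŷ = 30 + 0.5·4 = 32; r = 34 − 32 = 2
a=10: Ŷ = 30 + 0.5·10 = 35; r = 32 − 35 = -3
a=16: Ŷ = 30 + 0.5·16 = 38; r = 34 − 38 = -4
a=21: Ŷ = 30 + 0.5·21 = 40.5; r = 46.5 − 40.5 = 6
a=26: Ŷ = 30 + 0.5·26 = 43; r = 40 − 43 = -3
a=29: Ŷ = 30 + 0.5·29 = 44.5; r = 40.5 − 44.5 = -4
a=30: Ŷ = 30 + 0.5·30 = 45; r = 50 − 45 = 5
a=32: Ŷ = 30 + 0.5·32 = 46; r = 46 − 46 = 0
SSE = 1 + 4 + 4 + 9 + 16 + 36 + 9 + 16 + 25 + 0 = 120

SSE = 120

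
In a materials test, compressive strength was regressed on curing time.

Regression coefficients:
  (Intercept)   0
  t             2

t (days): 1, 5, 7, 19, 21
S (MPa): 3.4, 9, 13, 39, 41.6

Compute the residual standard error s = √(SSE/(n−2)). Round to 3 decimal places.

t=1: ŷ = 2·1 = 2; e = 3.4 − 2 = 1.4
t=5: ŷ = 2·5 = 10; e = 9 − 10 = -1
t=7: ŷ = 2·7 = 14; e = 13 − 14 = -1
t=19: ŷ = 2·19 = 38; e = 39 − 38 = 1
t=21: ŷ = 2·21 = 42; e = 41.6 − 42 = -0.4
SSE = 1.96 + 1 + 1 + 1 + 0.16 = 5.12
s = √(5.12/3) = √1.70667 ≈ 1.306

s = 1.306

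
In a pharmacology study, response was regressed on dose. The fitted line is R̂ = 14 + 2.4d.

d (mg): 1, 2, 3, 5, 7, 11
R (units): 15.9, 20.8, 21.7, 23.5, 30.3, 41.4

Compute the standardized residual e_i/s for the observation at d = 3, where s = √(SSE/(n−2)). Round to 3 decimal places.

0.289

d=1: R̂ = 14 + 2.4·1 = 16.4; e = 15.9 − 16.4 = -0.5
d=2: R̂ = 14 + 2.4·2 = 18.8; e = 20.8 − 18.8 = 2
d=3: R̂ = 14 + 2.4·3 = 21.2; e = 21.7 − 21.2 = 0.5
d=5: R̂ = 14 + 2.4·5 = 26; e = 23.5 − 26 = -2.5
d=7: R̂ = 14 + 2.4·7 = 30.8; e = 30.3 − 30.8 = -0.5
d=11: R̂ = 14 + 2.4·11 = 40.4; e = 41.4 − 40.4 = 1
SSE = 0.25 + 4 + 0.25 + 6.25 + 0.25 + 1 = 12
s = √(12/4) = 1.73205
e/s = 0.5 / 1.73205 = 0.289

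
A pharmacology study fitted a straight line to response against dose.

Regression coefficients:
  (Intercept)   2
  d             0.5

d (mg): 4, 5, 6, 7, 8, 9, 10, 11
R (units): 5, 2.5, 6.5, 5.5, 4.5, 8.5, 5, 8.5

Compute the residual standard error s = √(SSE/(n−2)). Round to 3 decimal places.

d=4: ŷ = 2 + 0.5·4 = 4; e = 5 − 4 = 1
d=5: ŷ = 2 + 0.5·5 = 4.5; e = 2.5 − 4.5 = -2
d=6: ŷ = 2 + 0.5·6 = 5; e = 6.5 − 5 = 1.5
d=7: ŷ = 2 + 0.5·7 = 5.5; e = 5.5 − 5.5 = 0
d=8: ŷ = 2 + 0.5·8 = 6; e = 4.5 − 6 = -1.5
d=9: ŷ = 2 + 0.5·9 = 6.5; e = 8.5 − 6.5 = 2
d=10: ŷ = 2 + 0.5·10 = 7; e = 5 − 7 = -2
d=11: ŷ = 2 + 0.5·11 = 7.5; e = 8.5 − 7.5 = 1
SSE = 1 + 4 + 2.25 + 0 + 2.25 + 4 + 4 + 1 = 18.5
s = √(18.5/6) = √3.08333 ≈ 1.756

s = 1.756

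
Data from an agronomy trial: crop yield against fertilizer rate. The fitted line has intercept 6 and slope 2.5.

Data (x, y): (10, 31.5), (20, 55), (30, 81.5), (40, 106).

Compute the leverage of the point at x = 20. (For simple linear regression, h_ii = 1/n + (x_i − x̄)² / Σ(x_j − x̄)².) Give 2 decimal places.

x̄ = (10 + 20 + 30 + 40)/4 = 25
Σ(x − x̄)² = 225 + 25 + 25 + 225 = 500
h = 1/4 + (-5)²/500 = 0.25 + 0.05 = 0.30

h = 0.30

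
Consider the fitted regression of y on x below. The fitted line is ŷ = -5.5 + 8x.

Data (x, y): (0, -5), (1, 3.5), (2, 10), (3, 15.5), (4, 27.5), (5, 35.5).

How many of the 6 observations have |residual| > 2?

1

x=0: ŷ = -5.5 + 8·0 = -5.5; e = -5 − (-5.5) = 0.5
x=1: ŷ = -5.5 + 8·1 = 2.5; e = 3.5 − 2.5 = 1
x=2: ŷ = -5.5 + 8·2 = 10.5; e = 10 − 10.5 = -0.5
x=3: ŷ = -5.5 + 8·3 = 18.5; e = 15.5 − 18.5 = -3
x=4: ŷ = -5.5 + 8·4 = 26.5; e = 27.5 − 26.5 = 1
x=5: ŷ = -5.5 + 8·5 = 34.5; e = 35.5 − 34.5 = 1
|e| > 2: x=3 (|e|=3) → 1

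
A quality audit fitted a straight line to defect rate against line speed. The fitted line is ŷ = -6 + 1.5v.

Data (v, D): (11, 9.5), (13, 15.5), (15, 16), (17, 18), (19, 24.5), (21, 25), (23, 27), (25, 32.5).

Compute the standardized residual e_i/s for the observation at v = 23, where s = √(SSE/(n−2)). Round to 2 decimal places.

-0.95

v=11: ŷ = -6 + 1.5·11 = 10.5; e = 9.5 − 10.5 = -1
v=13: ŷ = -6 + 1.5·13 = 13.5; e = 15.5 − 13.5 = 2
v=15: ŷ = -6 + 1.5·15 = 16.5; e = 16 − 16.5 = -0.5
v=17: ŷ = -6 + 1.5·17 = 19.5; e = 18 − 19.5 = -1.5
v=19: ŷ = -6 + 1.5·19 = 22.5; e = 24.5 − 22.5 = 2
v=21: ŷ = -6 + 1.5·21 = 25.5; e = 25 − 25.5 = -0.5
v=23: ŷ = -6 + 1.5·23 = 28.5; e = 27 − 28.5 = -1.5
v=25: ŷ = -6 + 1.5·25 = 31.5; e = 32.5 − 31.5 = 1
SSE = 1 + 4 + 0.25 + 2.25 + 4 + 0.25 + 2.25 + 1 = 15
s = √(15/6) = 1.58114
e/s = -1.5 / 1.58114 = -0.95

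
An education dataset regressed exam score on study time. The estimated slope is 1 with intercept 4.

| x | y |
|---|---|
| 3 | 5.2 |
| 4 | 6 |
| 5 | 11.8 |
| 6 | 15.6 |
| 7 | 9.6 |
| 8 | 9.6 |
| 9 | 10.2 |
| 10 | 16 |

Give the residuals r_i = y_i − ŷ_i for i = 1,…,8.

x=3: ŷ = 4 + 3 = 7; r = 5.2 − 7 = -1.8
x=4: ŷ = 4 + 4 = 8; r = 6 − 8 = -2
x=5: ŷ = 4 + 5 = 9; r = 11.8 − 9 = 2.8
x=6: ŷ = 4 + 6 = 10; r = 15.6 − 10 = 5.6
x=7: ŷ = 4 + 7 = 11; r = 9.6 − 11 = -1.4
x=8: ŷ = 4 + 8 = 12; r = 9.6 − 12 = -2.4
x=9: ŷ = 4 + 9 = 13; r = 10.2 − 13 = -2.8
x=10: ŷ = 4 + 10 = 14; r = 16 − 14 = 2

-1.8, -2, 2.8, 5.6, -1.4, -2.4, -2.8, 2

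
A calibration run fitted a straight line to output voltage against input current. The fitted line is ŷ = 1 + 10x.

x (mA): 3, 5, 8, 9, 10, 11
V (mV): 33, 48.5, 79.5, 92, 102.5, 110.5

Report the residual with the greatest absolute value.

e = -2.5

x=3: ŷ = 1 + 10·3 = 31; e = 33 − 31 = 2
x=5: ŷ = 1 + 10·5 = 51; e = 48.5 − 51 = -2.5
x=8: ŷ = 1 + 10·8 = 81; e = 79.5 − 81 = -1.5
x=9: ŷ = 1 + 10·9 = 91; e = 92 − 91 = 1
x=10: ŷ = 1 + 10·10 = 101; e = 102.5 − 101 = 1.5
x=11: ŷ = 1 + 10·11 = 111; e = 110.5 − 111 = -0.5
Largest |e| is 2.5 at x = 5, residual -2.5.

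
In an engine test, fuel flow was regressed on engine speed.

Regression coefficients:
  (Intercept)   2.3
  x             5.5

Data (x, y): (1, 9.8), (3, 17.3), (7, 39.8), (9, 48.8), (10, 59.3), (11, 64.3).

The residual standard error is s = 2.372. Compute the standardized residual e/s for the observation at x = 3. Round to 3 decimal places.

ŷ = 2.3 + 5.5·3 = 18.8
e = 17.3 − 18.8 = -1.5
e/s = -1.5 / 2.372 = -0.632

-0.632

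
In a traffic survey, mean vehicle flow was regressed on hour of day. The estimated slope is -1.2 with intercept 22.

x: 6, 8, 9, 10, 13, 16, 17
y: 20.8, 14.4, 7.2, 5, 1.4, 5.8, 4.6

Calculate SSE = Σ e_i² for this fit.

SSE = 124

x=6: ŷ = 22 − 1.2·6 = 14.8; e = 20.8 − 14.8 = 6
x=8: ŷ = 22 − 1.2·8 = 12.4; e = 14.4 − 12.4 = 2
x=9: ŷ = 22 − 1.2·9 = 11.2; e = 7.2 − 11.2 = -4
x=10: ŷ = 22 − 1.2·10 = 10; e = 5 − 10 = -5
x=13: ŷ = 22 − 1.2·13 = 6.4; e = 1.4 − 6.4 = -5
x=16: ŷ = 22 − 1.2·16 = 2.8; e = 5.8 − 2.8 = 3
x=17: ŷ = 22 − 1.2·17 = 1.6; e = 4.6 − 1.6 = 3
SSE = 36 + 4 + 16 + 25 + 25 + 9 + 9 = 124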